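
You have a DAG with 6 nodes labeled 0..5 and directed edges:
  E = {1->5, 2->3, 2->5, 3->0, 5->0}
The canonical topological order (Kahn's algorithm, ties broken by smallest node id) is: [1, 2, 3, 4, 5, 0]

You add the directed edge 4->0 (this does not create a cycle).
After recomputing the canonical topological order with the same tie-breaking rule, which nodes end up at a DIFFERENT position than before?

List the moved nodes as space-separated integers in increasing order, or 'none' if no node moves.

Old toposort: [1, 2, 3, 4, 5, 0]
Added edge 4->0
Recompute Kahn (smallest-id tiebreak):
  initial in-degrees: [3, 0, 0, 1, 0, 2]
  ready (indeg=0): [1, 2, 4]
  pop 1: indeg[5]->1 | ready=[2, 4] | order so far=[1]
  pop 2: indeg[3]->0; indeg[5]->0 | ready=[3, 4, 5] | order so far=[1, 2]
  pop 3: indeg[0]->2 | ready=[4, 5] | order so far=[1, 2, 3]
  pop 4: indeg[0]->1 | ready=[5] | order so far=[1, 2, 3, 4]
  pop 5: indeg[0]->0 | ready=[0] | order so far=[1, 2, 3, 4, 5]
  pop 0: no out-edges | ready=[] | order so far=[1, 2, 3, 4, 5, 0]
New canonical toposort: [1, 2, 3, 4, 5, 0]
Compare positions:
  Node 0: index 5 -> 5 (same)
  Node 1: index 0 -> 0 (same)
  Node 2: index 1 -> 1 (same)
  Node 3: index 2 -> 2 (same)
  Node 4: index 3 -> 3 (same)
  Node 5: index 4 -> 4 (same)
Nodes that changed position: none

Answer: none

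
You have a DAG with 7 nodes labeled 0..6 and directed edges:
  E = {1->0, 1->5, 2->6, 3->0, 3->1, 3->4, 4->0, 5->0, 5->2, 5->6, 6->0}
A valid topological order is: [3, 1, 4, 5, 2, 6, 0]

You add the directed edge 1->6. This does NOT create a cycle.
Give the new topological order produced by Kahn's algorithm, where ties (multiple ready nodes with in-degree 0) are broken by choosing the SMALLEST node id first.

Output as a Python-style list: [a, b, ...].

Old toposort: [3, 1, 4, 5, 2, 6, 0]
Added edge: 1->6
Position of 1 (1) < position of 6 (5). Old order still valid.
Run Kahn's algorithm (break ties by smallest node id):
  initial in-degrees: [5, 1, 1, 0, 1, 1, 3]
  ready (indeg=0): [3]
  pop 3: indeg[0]->4; indeg[1]->0; indeg[4]->0 | ready=[1, 4] | order so far=[3]
  pop 1: indeg[0]->3; indeg[5]->0; indeg[6]->2 | ready=[4, 5] | order so far=[3, 1]
  pop 4: indeg[0]->2 | ready=[5] | order so far=[3, 1, 4]
  pop 5: indeg[0]->1; indeg[2]->0; indeg[6]->1 | ready=[2] | order so far=[3, 1, 4, 5]
  pop 2: indeg[6]->0 | ready=[6] | order so far=[3, 1, 4, 5, 2]
  pop 6: indeg[0]->0 | ready=[0] | order so far=[3, 1, 4, 5, 2, 6]
  pop 0: no out-edges | ready=[] | order so far=[3, 1, 4, 5, 2, 6, 0]
  Result: [3, 1, 4, 5, 2, 6, 0]

Answer: [3, 1, 4, 5, 2, 6, 0]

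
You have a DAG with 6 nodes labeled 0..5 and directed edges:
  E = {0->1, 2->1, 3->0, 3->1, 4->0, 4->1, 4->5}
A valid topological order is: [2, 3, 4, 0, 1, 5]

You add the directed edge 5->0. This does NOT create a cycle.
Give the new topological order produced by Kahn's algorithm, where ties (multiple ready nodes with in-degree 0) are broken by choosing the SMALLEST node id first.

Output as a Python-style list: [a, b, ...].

Answer: [2, 3, 4, 5, 0, 1]

Derivation:
Old toposort: [2, 3, 4, 0, 1, 5]
Added edge: 5->0
Position of 5 (5) > position of 0 (3). Must reorder: 5 must now come before 0.
Run Kahn's algorithm (break ties by smallest node id):
  initial in-degrees: [3, 4, 0, 0, 0, 1]
  ready (indeg=0): [2, 3, 4]
  pop 2: indeg[1]->3 | ready=[3, 4] | order so far=[2]
  pop 3: indeg[0]->2; indeg[1]->2 | ready=[4] | order so far=[2, 3]
  pop 4: indeg[0]->1; indeg[1]->1; indeg[5]->0 | ready=[5] | order so far=[2, 3, 4]
  pop 5: indeg[0]->0 | ready=[0] | order so far=[2, 3, 4, 5]
  pop 0: indeg[1]->0 | ready=[1] | order so far=[2, 3, 4, 5, 0]
  pop 1: no out-edges | ready=[] | order so far=[2, 3, 4, 5, 0, 1]
  Result: [2, 3, 4, 5, 0, 1]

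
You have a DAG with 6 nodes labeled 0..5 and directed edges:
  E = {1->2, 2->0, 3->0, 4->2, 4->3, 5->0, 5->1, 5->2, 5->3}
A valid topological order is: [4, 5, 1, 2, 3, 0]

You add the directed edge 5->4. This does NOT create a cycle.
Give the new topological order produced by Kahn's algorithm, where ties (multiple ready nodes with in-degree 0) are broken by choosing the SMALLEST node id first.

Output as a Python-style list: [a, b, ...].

Old toposort: [4, 5, 1, 2, 3, 0]
Added edge: 5->4
Position of 5 (1) > position of 4 (0). Must reorder: 5 must now come before 4.
Run Kahn's algorithm (break ties by smallest node id):
  initial in-degrees: [3, 1, 3, 2, 1, 0]
  ready (indeg=0): [5]
  pop 5: indeg[0]->2; indeg[1]->0; indeg[2]->2; indeg[3]->1; indeg[4]->0 | ready=[1, 4] | order so far=[5]
  pop 1: indeg[2]->1 | ready=[4] | order so far=[5, 1]
  pop 4: indeg[2]->0; indeg[3]->0 | ready=[2, 3] | order so far=[5, 1, 4]
  pop 2: indeg[0]->1 | ready=[3] | order so far=[5, 1, 4, 2]
  pop 3: indeg[0]->0 | ready=[0] | order so far=[5, 1, 4, 2, 3]
  pop 0: no out-edges | ready=[] | order so far=[5, 1, 4, 2, 3, 0]
  Result: [5, 1, 4, 2, 3, 0]

Answer: [5, 1, 4, 2, 3, 0]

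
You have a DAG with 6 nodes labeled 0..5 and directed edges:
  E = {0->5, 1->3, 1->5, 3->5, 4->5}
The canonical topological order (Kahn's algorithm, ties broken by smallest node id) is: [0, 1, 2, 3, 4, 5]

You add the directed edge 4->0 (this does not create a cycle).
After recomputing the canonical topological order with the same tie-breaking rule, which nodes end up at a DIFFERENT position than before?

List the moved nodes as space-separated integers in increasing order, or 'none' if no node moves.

Old toposort: [0, 1, 2, 3, 4, 5]
Added edge 4->0
Recompute Kahn (smallest-id tiebreak):
  initial in-degrees: [1, 0, 0, 1, 0, 4]
  ready (indeg=0): [1, 2, 4]
  pop 1: indeg[3]->0; indeg[5]->3 | ready=[2, 3, 4] | order so far=[1]
  pop 2: no out-edges | ready=[3, 4] | order so far=[1, 2]
  pop 3: indeg[5]->2 | ready=[4] | order so far=[1, 2, 3]
  pop 4: indeg[0]->0; indeg[5]->1 | ready=[0] | order so far=[1, 2, 3, 4]
  pop 0: indeg[5]->0 | ready=[5] | order so far=[1, 2, 3, 4, 0]
  pop 5: no out-edges | ready=[] | order so far=[1, 2, 3, 4, 0, 5]
New canonical toposort: [1, 2, 3, 4, 0, 5]
Compare positions:
  Node 0: index 0 -> 4 (moved)
  Node 1: index 1 -> 0 (moved)
  Node 2: index 2 -> 1 (moved)
  Node 3: index 3 -> 2 (moved)
  Node 4: index 4 -> 3 (moved)
  Node 5: index 5 -> 5 (same)
Nodes that changed position: 0 1 2 3 4

Answer: 0 1 2 3 4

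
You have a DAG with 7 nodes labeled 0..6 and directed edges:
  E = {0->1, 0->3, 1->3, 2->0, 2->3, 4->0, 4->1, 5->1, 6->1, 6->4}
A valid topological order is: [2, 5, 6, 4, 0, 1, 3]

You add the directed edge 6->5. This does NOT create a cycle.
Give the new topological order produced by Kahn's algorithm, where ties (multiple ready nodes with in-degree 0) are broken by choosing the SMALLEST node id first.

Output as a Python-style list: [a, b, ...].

Old toposort: [2, 5, 6, 4, 0, 1, 3]
Added edge: 6->5
Position of 6 (2) > position of 5 (1). Must reorder: 6 must now come before 5.
Run Kahn's algorithm (break ties by smallest node id):
  initial in-degrees: [2, 4, 0, 3, 1, 1, 0]
  ready (indeg=0): [2, 6]
  pop 2: indeg[0]->1; indeg[3]->2 | ready=[6] | order so far=[2]
  pop 6: indeg[1]->3; indeg[4]->0; indeg[5]->0 | ready=[4, 5] | order so far=[2, 6]
  pop 4: indeg[0]->0; indeg[1]->2 | ready=[0, 5] | order so far=[2, 6, 4]
  pop 0: indeg[1]->1; indeg[3]->1 | ready=[5] | order so far=[2, 6, 4, 0]
  pop 5: indeg[1]->0 | ready=[1] | order so far=[2, 6, 4, 0, 5]
  pop 1: indeg[3]->0 | ready=[3] | order so far=[2, 6, 4, 0, 5, 1]
  pop 3: no out-edges | ready=[] | order so far=[2, 6, 4, 0, 5, 1, 3]
  Result: [2, 6, 4, 0, 5, 1, 3]

Answer: [2, 6, 4, 0, 5, 1, 3]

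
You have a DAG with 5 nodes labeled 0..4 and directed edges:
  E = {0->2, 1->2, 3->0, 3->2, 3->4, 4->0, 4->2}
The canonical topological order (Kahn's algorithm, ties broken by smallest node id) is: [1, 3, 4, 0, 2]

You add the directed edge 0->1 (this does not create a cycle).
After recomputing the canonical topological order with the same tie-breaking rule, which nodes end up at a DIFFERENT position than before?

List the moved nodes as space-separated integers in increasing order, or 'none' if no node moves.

Old toposort: [1, 3, 4, 0, 2]
Added edge 0->1
Recompute Kahn (smallest-id tiebreak):
  initial in-degrees: [2, 1, 4, 0, 1]
  ready (indeg=0): [3]
  pop 3: indeg[0]->1; indeg[2]->3; indeg[4]->0 | ready=[4] | order so far=[3]
  pop 4: indeg[0]->0; indeg[2]->2 | ready=[0] | order so far=[3, 4]
  pop 0: indeg[1]->0; indeg[2]->1 | ready=[1] | order so far=[3, 4, 0]
  pop 1: indeg[2]->0 | ready=[2] | order so far=[3, 4, 0, 1]
  pop 2: no out-edges | ready=[] | order so far=[3, 4, 0, 1, 2]
New canonical toposort: [3, 4, 0, 1, 2]
Compare positions:
  Node 0: index 3 -> 2 (moved)
  Node 1: index 0 -> 3 (moved)
  Node 2: index 4 -> 4 (same)
  Node 3: index 1 -> 0 (moved)
  Node 4: index 2 -> 1 (moved)
Nodes that changed position: 0 1 3 4

Answer: 0 1 3 4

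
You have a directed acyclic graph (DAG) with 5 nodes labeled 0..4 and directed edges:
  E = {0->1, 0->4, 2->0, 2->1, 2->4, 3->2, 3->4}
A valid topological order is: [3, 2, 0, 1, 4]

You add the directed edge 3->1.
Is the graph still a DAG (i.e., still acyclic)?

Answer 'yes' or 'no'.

Answer: yes

Derivation:
Given toposort: [3, 2, 0, 1, 4]
Position of 3: index 0; position of 1: index 3
New edge 3->1: forward
Forward edge: respects the existing order. Still a DAG, same toposort still valid.
Still a DAG? yes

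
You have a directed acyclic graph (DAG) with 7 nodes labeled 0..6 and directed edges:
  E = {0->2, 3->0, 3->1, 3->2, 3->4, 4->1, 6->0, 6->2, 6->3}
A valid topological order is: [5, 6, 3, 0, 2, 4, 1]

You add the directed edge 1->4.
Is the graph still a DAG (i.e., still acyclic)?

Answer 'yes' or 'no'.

Given toposort: [5, 6, 3, 0, 2, 4, 1]
Position of 1: index 6; position of 4: index 5
New edge 1->4: backward (u after v in old order)
Backward edge: old toposort is now invalid. Check if this creates a cycle.
Does 4 already reach 1? Reachable from 4: [1, 4]. YES -> cycle!
Still a DAG? no

Answer: no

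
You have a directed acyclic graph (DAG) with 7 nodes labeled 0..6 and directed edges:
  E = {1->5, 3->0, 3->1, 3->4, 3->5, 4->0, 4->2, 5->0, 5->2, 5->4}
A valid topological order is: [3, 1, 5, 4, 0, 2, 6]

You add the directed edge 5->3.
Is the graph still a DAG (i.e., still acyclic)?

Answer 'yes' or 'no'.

Given toposort: [3, 1, 5, 4, 0, 2, 6]
Position of 5: index 2; position of 3: index 0
New edge 5->3: backward (u after v in old order)
Backward edge: old toposort is now invalid. Check if this creates a cycle.
Does 3 already reach 5? Reachable from 3: [0, 1, 2, 3, 4, 5]. YES -> cycle!
Still a DAG? no

Answer: no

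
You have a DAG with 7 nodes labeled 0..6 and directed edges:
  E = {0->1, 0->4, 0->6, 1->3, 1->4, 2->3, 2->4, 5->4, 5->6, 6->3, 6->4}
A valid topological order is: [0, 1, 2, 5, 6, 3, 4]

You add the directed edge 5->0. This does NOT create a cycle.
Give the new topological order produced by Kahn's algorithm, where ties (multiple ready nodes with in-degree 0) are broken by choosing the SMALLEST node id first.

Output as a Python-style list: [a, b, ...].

Old toposort: [0, 1, 2, 5, 6, 3, 4]
Added edge: 5->0
Position of 5 (3) > position of 0 (0). Must reorder: 5 must now come before 0.
Run Kahn's algorithm (break ties by smallest node id):
  initial in-degrees: [1, 1, 0, 3, 5, 0, 2]
  ready (indeg=0): [2, 5]
  pop 2: indeg[3]->2; indeg[4]->4 | ready=[5] | order so far=[2]
  pop 5: indeg[0]->0; indeg[4]->3; indeg[6]->1 | ready=[0] | order so far=[2, 5]
  pop 0: indeg[1]->0; indeg[4]->2; indeg[6]->0 | ready=[1, 6] | order so far=[2, 5, 0]
  pop 1: indeg[3]->1; indeg[4]->1 | ready=[6] | order so far=[2, 5, 0, 1]
  pop 6: indeg[3]->0; indeg[4]->0 | ready=[3, 4] | order so far=[2, 5, 0, 1, 6]
  pop 3: no out-edges | ready=[4] | order so far=[2, 5, 0, 1, 6, 3]
  pop 4: no out-edges | ready=[] | order so far=[2, 5, 0, 1, 6, 3, 4]
  Result: [2, 5, 0, 1, 6, 3, 4]

Answer: [2, 5, 0, 1, 6, 3, 4]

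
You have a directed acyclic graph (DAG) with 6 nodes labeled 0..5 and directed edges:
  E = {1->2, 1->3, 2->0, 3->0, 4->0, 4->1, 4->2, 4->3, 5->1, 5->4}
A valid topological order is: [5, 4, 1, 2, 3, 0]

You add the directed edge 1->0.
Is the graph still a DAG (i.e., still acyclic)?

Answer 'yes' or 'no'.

Given toposort: [5, 4, 1, 2, 3, 0]
Position of 1: index 2; position of 0: index 5
New edge 1->0: forward
Forward edge: respects the existing order. Still a DAG, same toposort still valid.
Still a DAG? yes

Answer: yes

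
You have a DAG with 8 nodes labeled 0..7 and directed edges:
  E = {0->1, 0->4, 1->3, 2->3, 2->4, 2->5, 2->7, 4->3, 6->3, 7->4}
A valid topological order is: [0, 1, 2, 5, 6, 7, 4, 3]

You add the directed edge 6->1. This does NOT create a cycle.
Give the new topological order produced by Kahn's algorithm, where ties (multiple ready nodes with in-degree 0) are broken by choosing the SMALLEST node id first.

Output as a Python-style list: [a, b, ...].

Old toposort: [0, 1, 2, 5, 6, 7, 4, 3]
Added edge: 6->1
Position of 6 (4) > position of 1 (1). Must reorder: 6 must now come before 1.
Run Kahn's algorithm (break ties by smallest node id):
  initial in-degrees: [0, 2, 0, 4, 3, 1, 0, 1]
  ready (indeg=0): [0, 2, 6]
  pop 0: indeg[1]->1; indeg[4]->2 | ready=[2, 6] | order so far=[0]
  pop 2: indeg[3]->3; indeg[4]->1; indeg[5]->0; indeg[7]->0 | ready=[5, 6, 7] | order so far=[0, 2]
  pop 5: no out-edges | ready=[6, 7] | order so far=[0, 2, 5]
  pop 6: indeg[1]->0; indeg[3]->2 | ready=[1, 7] | order so far=[0, 2, 5, 6]
  pop 1: indeg[3]->1 | ready=[7] | order so far=[0, 2, 5, 6, 1]
  pop 7: indeg[4]->0 | ready=[4] | order so far=[0, 2, 5, 6, 1, 7]
  pop 4: indeg[3]->0 | ready=[3] | order so far=[0, 2, 5, 6, 1, 7, 4]
  pop 3: no out-edges | ready=[] | order so far=[0, 2, 5, 6, 1, 7, 4, 3]
  Result: [0, 2, 5, 6, 1, 7, 4, 3]

Answer: [0, 2, 5, 6, 1, 7, 4, 3]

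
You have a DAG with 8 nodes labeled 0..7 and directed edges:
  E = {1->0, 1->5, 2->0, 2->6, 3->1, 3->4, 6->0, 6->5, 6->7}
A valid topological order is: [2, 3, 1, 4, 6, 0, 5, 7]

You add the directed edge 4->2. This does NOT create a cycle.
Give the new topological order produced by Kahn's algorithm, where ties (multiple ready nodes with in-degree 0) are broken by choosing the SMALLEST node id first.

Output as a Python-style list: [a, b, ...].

Answer: [3, 1, 4, 2, 6, 0, 5, 7]

Derivation:
Old toposort: [2, 3, 1, 4, 6, 0, 5, 7]
Added edge: 4->2
Position of 4 (3) > position of 2 (0). Must reorder: 4 must now come before 2.
Run Kahn's algorithm (break ties by smallest node id):
  initial in-degrees: [3, 1, 1, 0, 1, 2, 1, 1]
  ready (indeg=0): [3]
  pop 3: indeg[1]->0; indeg[4]->0 | ready=[1, 4] | order so far=[3]
  pop 1: indeg[0]->2; indeg[5]->1 | ready=[4] | order so far=[3, 1]
  pop 4: indeg[2]->0 | ready=[2] | order so far=[3, 1, 4]
  pop 2: indeg[0]->1; indeg[6]->0 | ready=[6] | order so far=[3, 1, 4, 2]
  pop 6: indeg[0]->0; indeg[5]->0; indeg[7]->0 | ready=[0, 5, 7] | order so far=[3, 1, 4, 2, 6]
  pop 0: no out-edges | ready=[5, 7] | order so far=[3, 1, 4, 2, 6, 0]
  pop 5: no out-edges | ready=[7] | order so far=[3, 1, 4, 2, 6, 0, 5]
  pop 7: no out-edges | ready=[] | order so far=[3, 1, 4, 2, 6, 0, 5, 7]
  Result: [3, 1, 4, 2, 6, 0, 5, 7]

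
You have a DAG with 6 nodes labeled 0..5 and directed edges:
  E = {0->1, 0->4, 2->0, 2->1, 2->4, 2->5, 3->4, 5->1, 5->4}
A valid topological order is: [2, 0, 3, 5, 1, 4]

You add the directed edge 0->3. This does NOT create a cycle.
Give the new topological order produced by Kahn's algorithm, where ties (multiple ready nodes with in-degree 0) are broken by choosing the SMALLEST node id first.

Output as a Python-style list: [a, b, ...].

Old toposort: [2, 0, 3, 5, 1, 4]
Added edge: 0->3
Position of 0 (1) < position of 3 (2). Old order still valid.
Run Kahn's algorithm (break ties by smallest node id):
  initial in-degrees: [1, 3, 0, 1, 4, 1]
  ready (indeg=0): [2]
  pop 2: indeg[0]->0; indeg[1]->2; indeg[4]->3; indeg[5]->0 | ready=[0, 5] | order so far=[2]
  pop 0: indeg[1]->1; indeg[3]->0; indeg[4]->2 | ready=[3, 5] | order so far=[2, 0]
  pop 3: indeg[4]->1 | ready=[5] | order so far=[2, 0, 3]
  pop 5: indeg[1]->0; indeg[4]->0 | ready=[1, 4] | order so far=[2, 0, 3, 5]
  pop 1: no out-edges | ready=[4] | order so far=[2, 0, 3, 5, 1]
  pop 4: no out-edges | ready=[] | order so far=[2, 0, 3, 5, 1, 4]
  Result: [2, 0, 3, 5, 1, 4]

Answer: [2, 0, 3, 5, 1, 4]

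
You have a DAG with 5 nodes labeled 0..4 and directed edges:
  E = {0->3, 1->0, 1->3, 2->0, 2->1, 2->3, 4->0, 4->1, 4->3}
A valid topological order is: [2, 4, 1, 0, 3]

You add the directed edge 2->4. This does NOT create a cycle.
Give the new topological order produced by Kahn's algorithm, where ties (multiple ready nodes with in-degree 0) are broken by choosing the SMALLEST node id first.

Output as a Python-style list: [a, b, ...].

Answer: [2, 4, 1, 0, 3]

Derivation:
Old toposort: [2, 4, 1, 0, 3]
Added edge: 2->4
Position of 2 (0) < position of 4 (1). Old order still valid.
Run Kahn's algorithm (break ties by smallest node id):
  initial in-degrees: [3, 2, 0, 4, 1]
  ready (indeg=0): [2]
  pop 2: indeg[0]->2; indeg[1]->1; indeg[3]->3; indeg[4]->0 | ready=[4] | order so far=[2]
  pop 4: indeg[0]->1; indeg[1]->0; indeg[3]->2 | ready=[1] | order so far=[2, 4]
  pop 1: indeg[0]->0; indeg[3]->1 | ready=[0] | order so far=[2, 4, 1]
  pop 0: indeg[3]->0 | ready=[3] | order so far=[2, 4, 1, 0]
  pop 3: no out-edges | ready=[] | order so far=[2, 4, 1, 0, 3]
  Result: [2, 4, 1, 0, 3]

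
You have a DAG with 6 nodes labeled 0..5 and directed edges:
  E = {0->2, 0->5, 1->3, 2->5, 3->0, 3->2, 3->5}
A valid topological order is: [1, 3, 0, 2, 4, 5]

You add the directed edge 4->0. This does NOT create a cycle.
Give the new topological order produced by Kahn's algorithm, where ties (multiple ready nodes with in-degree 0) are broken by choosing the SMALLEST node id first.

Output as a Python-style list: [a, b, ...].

Answer: [1, 3, 4, 0, 2, 5]

Derivation:
Old toposort: [1, 3, 0, 2, 4, 5]
Added edge: 4->0
Position of 4 (4) > position of 0 (2). Must reorder: 4 must now come before 0.
Run Kahn's algorithm (break ties by smallest node id):
  initial in-degrees: [2, 0, 2, 1, 0, 3]
  ready (indeg=0): [1, 4]
  pop 1: indeg[3]->0 | ready=[3, 4] | order so far=[1]
  pop 3: indeg[0]->1; indeg[2]->1; indeg[5]->2 | ready=[4] | order so far=[1, 3]
  pop 4: indeg[0]->0 | ready=[0] | order so far=[1, 3, 4]
  pop 0: indeg[2]->0; indeg[5]->1 | ready=[2] | order so far=[1, 3, 4, 0]
  pop 2: indeg[5]->0 | ready=[5] | order so far=[1, 3, 4, 0, 2]
  pop 5: no out-edges | ready=[] | order so far=[1, 3, 4, 0, 2, 5]
  Result: [1, 3, 4, 0, 2, 5]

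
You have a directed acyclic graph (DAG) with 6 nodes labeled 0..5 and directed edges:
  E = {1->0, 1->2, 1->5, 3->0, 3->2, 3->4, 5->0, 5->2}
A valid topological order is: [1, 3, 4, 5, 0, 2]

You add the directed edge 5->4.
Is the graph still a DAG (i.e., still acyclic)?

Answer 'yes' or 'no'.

Answer: yes

Derivation:
Given toposort: [1, 3, 4, 5, 0, 2]
Position of 5: index 3; position of 4: index 2
New edge 5->4: backward (u after v in old order)
Backward edge: old toposort is now invalid. Check if this creates a cycle.
Does 4 already reach 5? Reachable from 4: [4]. NO -> still a DAG (reorder needed).
Still a DAG? yes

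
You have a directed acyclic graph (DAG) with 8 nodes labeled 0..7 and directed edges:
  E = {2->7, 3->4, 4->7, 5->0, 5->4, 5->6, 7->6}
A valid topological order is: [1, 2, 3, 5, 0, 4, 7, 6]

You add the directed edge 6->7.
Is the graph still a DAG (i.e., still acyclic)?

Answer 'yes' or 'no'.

Given toposort: [1, 2, 3, 5, 0, 4, 7, 6]
Position of 6: index 7; position of 7: index 6
New edge 6->7: backward (u after v in old order)
Backward edge: old toposort is now invalid. Check if this creates a cycle.
Does 7 already reach 6? Reachable from 7: [6, 7]. YES -> cycle!
Still a DAG? no

Answer: no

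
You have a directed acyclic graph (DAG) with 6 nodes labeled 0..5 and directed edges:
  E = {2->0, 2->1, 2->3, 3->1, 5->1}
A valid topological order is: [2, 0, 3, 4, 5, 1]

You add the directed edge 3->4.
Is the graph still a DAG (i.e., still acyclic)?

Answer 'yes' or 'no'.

Answer: yes

Derivation:
Given toposort: [2, 0, 3, 4, 5, 1]
Position of 3: index 2; position of 4: index 3
New edge 3->4: forward
Forward edge: respects the existing order. Still a DAG, same toposort still valid.
Still a DAG? yes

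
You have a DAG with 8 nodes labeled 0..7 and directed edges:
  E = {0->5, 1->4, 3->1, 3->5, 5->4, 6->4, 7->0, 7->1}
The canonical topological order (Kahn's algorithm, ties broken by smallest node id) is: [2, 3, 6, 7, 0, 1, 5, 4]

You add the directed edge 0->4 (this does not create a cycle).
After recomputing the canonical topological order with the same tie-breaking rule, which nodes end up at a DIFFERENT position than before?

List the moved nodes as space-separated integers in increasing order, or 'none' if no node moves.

Answer: none

Derivation:
Old toposort: [2, 3, 6, 7, 0, 1, 5, 4]
Added edge 0->4
Recompute Kahn (smallest-id tiebreak):
  initial in-degrees: [1, 2, 0, 0, 4, 2, 0, 0]
  ready (indeg=0): [2, 3, 6, 7]
  pop 2: no out-edges | ready=[3, 6, 7] | order so far=[2]
  pop 3: indeg[1]->1; indeg[5]->1 | ready=[6, 7] | order so far=[2, 3]
  pop 6: indeg[4]->3 | ready=[7] | order so far=[2, 3, 6]
  pop 7: indeg[0]->0; indeg[1]->0 | ready=[0, 1] | order so far=[2, 3, 6, 7]
  pop 0: indeg[4]->2; indeg[5]->0 | ready=[1, 5] | order so far=[2, 3, 6, 7, 0]
  pop 1: indeg[4]->1 | ready=[5] | order so far=[2, 3, 6, 7, 0, 1]
  pop 5: indeg[4]->0 | ready=[4] | order so far=[2, 3, 6, 7, 0, 1, 5]
  pop 4: no out-edges | ready=[] | order so far=[2, 3, 6, 7, 0, 1, 5, 4]
New canonical toposort: [2, 3, 6, 7, 0, 1, 5, 4]
Compare positions:
  Node 0: index 4 -> 4 (same)
  Node 1: index 5 -> 5 (same)
  Node 2: index 0 -> 0 (same)
  Node 3: index 1 -> 1 (same)
  Node 4: index 7 -> 7 (same)
  Node 5: index 6 -> 6 (same)
  Node 6: index 2 -> 2 (same)
  Node 7: index 3 -> 3 (same)
Nodes that changed position: none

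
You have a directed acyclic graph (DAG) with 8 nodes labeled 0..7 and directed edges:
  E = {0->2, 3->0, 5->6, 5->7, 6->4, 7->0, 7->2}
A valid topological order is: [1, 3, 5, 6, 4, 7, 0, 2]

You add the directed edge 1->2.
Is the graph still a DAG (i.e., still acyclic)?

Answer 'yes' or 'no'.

Answer: yes

Derivation:
Given toposort: [1, 3, 5, 6, 4, 7, 0, 2]
Position of 1: index 0; position of 2: index 7
New edge 1->2: forward
Forward edge: respects the existing order. Still a DAG, same toposort still valid.
Still a DAG? yes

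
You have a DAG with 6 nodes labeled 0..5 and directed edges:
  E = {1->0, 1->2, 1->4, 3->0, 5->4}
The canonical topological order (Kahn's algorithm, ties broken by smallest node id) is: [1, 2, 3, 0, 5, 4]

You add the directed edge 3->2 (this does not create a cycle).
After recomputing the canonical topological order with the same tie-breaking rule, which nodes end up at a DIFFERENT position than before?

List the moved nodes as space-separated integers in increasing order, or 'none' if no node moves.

Answer: 0 2 3

Derivation:
Old toposort: [1, 2, 3, 0, 5, 4]
Added edge 3->2
Recompute Kahn (smallest-id tiebreak):
  initial in-degrees: [2, 0, 2, 0, 2, 0]
  ready (indeg=0): [1, 3, 5]
  pop 1: indeg[0]->1; indeg[2]->1; indeg[4]->1 | ready=[3, 5] | order so far=[1]
  pop 3: indeg[0]->0; indeg[2]->0 | ready=[0, 2, 5] | order so far=[1, 3]
  pop 0: no out-edges | ready=[2, 5] | order so far=[1, 3, 0]
  pop 2: no out-edges | ready=[5] | order so far=[1, 3, 0, 2]
  pop 5: indeg[4]->0 | ready=[4] | order so far=[1, 3, 0, 2, 5]
  pop 4: no out-edges | ready=[] | order so far=[1, 3, 0, 2, 5, 4]
New canonical toposort: [1, 3, 0, 2, 5, 4]
Compare positions:
  Node 0: index 3 -> 2 (moved)
  Node 1: index 0 -> 0 (same)
  Node 2: index 1 -> 3 (moved)
  Node 3: index 2 -> 1 (moved)
  Node 4: index 5 -> 5 (same)
  Node 5: index 4 -> 4 (same)
Nodes that changed position: 0 2 3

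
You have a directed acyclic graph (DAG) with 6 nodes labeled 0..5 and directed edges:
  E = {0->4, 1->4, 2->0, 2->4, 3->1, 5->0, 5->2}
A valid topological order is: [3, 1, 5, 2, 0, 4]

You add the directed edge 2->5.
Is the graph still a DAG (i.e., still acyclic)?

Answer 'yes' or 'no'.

Given toposort: [3, 1, 5, 2, 0, 4]
Position of 2: index 3; position of 5: index 2
New edge 2->5: backward (u after v in old order)
Backward edge: old toposort is now invalid. Check if this creates a cycle.
Does 5 already reach 2? Reachable from 5: [0, 2, 4, 5]. YES -> cycle!
Still a DAG? no

Answer: no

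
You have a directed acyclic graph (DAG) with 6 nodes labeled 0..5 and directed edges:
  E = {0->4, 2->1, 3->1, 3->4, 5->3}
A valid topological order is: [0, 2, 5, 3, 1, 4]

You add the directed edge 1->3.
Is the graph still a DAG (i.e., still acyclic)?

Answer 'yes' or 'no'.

Answer: no

Derivation:
Given toposort: [0, 2, 5, 3, 1, 4]
Position of 1: index 4; position of 3: index 3
New edge 1->3: backward (u after v in old order)
Backward edge: old toposort is now invalid. Check if this creates a cycle.
Does 3 already reach 1? Reachable from 3: [1, 3, 4]. YES -> cycle!
Still a DAG? no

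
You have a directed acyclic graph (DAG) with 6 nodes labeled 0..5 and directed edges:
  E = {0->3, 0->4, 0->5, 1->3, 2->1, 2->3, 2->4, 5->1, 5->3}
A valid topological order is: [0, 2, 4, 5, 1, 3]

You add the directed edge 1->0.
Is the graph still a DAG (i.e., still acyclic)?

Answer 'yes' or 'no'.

Answer: no

Derivation:
Given toposort: [0, 2, 4, 5, 1, 3]
Position of 1: index 4; position of 0: index 0
New edge 1->0: backward (u after v in old order)
Backward edge: old toposort is now invalid. Check if this creates a cycle.
Does 0 already reach 1? Reachable from 0: [0, 1, 3, 4, 5]. YES -> cycle!
Still a DAG? no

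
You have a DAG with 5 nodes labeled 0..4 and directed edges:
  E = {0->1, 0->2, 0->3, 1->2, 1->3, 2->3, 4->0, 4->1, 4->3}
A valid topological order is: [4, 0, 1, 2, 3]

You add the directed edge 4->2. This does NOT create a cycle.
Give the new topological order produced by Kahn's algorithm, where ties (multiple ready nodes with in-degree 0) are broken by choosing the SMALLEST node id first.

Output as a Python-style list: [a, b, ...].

Old toposort: [4, 0, 1, 2, 3]
Added edge: 4->2
Position of 4 (0) < position of 2 (3). Old order still valid.
Run Kahn's algorithm (break ties by smallest node id):
  initial in-degrees: [1, 2, 3, 4, 0]
  ready (indeg=0): [4]
  pop 4: indeg[0]->0; indeg[1]->1; indeg[2]->2; indeg[3]->3 | ready=[0] | order so far=[4]
  pop 0: indeg[1]->0; indeg[2]->1; indeg[3]->2 | ready=[1] | order so far=[4, 0]
  pop 1: indeg[2]->0; indeg[3]->1 | ready=[2] | order so far=[4, 0, 1]
  pop 2: indeg[3]->0 | ready=[3] | order so far=[4, 0, 1, 2]
  pop 3: no out-edges | ready=[] | order so far=[4, 0, 1, 2, 3]
  Result: [4, 0, 1, 2, 3]

Answer: [4, 0, 1, 2, 3]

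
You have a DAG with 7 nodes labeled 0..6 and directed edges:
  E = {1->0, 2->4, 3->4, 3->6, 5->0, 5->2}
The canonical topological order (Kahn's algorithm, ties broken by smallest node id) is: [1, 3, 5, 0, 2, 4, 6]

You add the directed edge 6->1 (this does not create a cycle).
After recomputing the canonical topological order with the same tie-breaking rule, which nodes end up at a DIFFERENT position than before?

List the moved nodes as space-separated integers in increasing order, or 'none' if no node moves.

Answer: 0 1 2 3 4 5 6

Derivation:
Old toposort: [1, 3, 5, 0, 2, 4, 6]
Added edge 6->1
Recompute Kahn (smallest-id tiebreak):
  initial in-degrees: [2, 1, 1, 0, 2, 0, 1]
  ready (indeg=0): [3, 5]
  pop 3: indeg[4]->1; indeg[6]->0 | ready=[5, 6] | order so far=[3]
  pop 5: indeg[0]->1; indeg[2]->0 | ready=[2, 6] | order so far=[3, 5]
  pop 2: indeg[4]->0 | ready=[4, 6] | order so far=[3, 5, 2]
  pop 4: no out-edges | ready=[6] | order so far=[3, 5, 2, 4]
  pop 6: indeg[1]->0 | ready=[1] | order so far=[3, 5, 2, 4, 6]
  pop 1: indeg[0]->0 | ready=[0] | order so far=[3, 5, 2, 4, 6, 1]
  pop 0: no out-edges | ready=[] | order so far=[3, 5, 2, 4, 6, 1, 0]
New canonical toposort: [3, 5, 2, 4, 6, 1, 0]
Compare positions:
  Node 0: index 3 -> 6 (moved)
  Node 1: index 0 -> 5 (moved)
  Node 2: index 4 -> 2 (moved)
  Node 3: index 1 -> 0 (moved)
  Node 4: index 5 -> 3 (moved)
  Node 5: index 2 -> 1 (moved)
  Node 6: index 6 -> 4 (moved)
Nodes that changed position: 0 1 2 3 4 5 6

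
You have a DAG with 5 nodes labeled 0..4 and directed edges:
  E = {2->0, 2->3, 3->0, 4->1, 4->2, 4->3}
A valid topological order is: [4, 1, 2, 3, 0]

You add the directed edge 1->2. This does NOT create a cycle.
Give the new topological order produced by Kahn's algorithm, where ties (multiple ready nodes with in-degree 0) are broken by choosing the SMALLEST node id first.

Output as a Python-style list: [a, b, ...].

Answer: [4, 1, 2, 3, 0]

Derivation:
Old toposort: [4, 1, 2, 3, 0]
Added edge: 1->2
Position of 1 (1) < position of 2 (2). Old order still valid.
Run Kahn's algorithm (break ties by smallest node id):
  initial in-degrees: [2, 1, 2, 2, 0]
  ready (indeg=0): [4]
  pop 4: indeg[1]->0; indeg[2]->1; indeg[3]->1 | ready=[1] | order so far=[4]
  pop 1: indeg[2]->0 | ready=[2] | order so far=[4, 1]
  pop 2: indeg[0]->1; indeg[3]->0 | ready=[3] | order so far=[4, 1, 2]
  pop 3: indeg[0]->0 | ready=[0] | order so far=[4, 1, 2, 3]
  pop 0: no out-edges | ready=[] | order so far=[4, 1, 2, 3, 0]
  Result: [4, 1, 2, 3, 0]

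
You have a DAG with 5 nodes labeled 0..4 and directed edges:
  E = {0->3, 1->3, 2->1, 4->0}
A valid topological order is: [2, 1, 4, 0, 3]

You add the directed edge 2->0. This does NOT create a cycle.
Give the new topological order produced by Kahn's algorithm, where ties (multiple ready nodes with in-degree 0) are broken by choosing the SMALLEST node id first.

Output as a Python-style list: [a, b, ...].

Old toposort: [2, 1, 4, 0, 3]
Added edge: 2->0
Position of 2 (0) < position of 0 (3). Old order still valid.
Run Kahn's algorithm (break ties by smallest node id):
  initial in-degrees: [2, 1, 0, 2, 0]
  ready (indeg=0): [2, 4]
  pop 2: indeg[0]->1; indeg[1]->0 | ready=[1, 4] | order so far=[2]
  pop 1: indeg[3]->1 | ready=[4] | order so far=[2, 1]
  pop 4: indeg[0]->0 | ready=[0] | order so far=[2, 1, 4]
  pop 0: indeg[3]->0 | ready=[3] | order so far=[2, 1, 4, 0]
  pop 3: no out-edges | ready=[] | order so far=[2, 1, 4, 0, 3]
  Result: [2, 1, 4, 0, 3]

Answer: [2, 1, 4, 0, 3]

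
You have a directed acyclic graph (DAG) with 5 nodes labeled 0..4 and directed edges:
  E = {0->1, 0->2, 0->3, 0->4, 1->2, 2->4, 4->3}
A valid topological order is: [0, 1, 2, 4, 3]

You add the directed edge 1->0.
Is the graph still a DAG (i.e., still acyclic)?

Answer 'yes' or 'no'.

Answer: no

Derivation:
Given toposort: [0, 1, 2, 4, 3]
Position of 1: index 1; position of 0: index 0
New edge 1->0: backward (u after v in old order)
Backward edge: old toposort is now invalid. Check if this creates a cycle.
Does 0 already reach 1? Reachable from 0: [0, 1, 2, 3, 4]. YES -> cycle!
Still a DAG? no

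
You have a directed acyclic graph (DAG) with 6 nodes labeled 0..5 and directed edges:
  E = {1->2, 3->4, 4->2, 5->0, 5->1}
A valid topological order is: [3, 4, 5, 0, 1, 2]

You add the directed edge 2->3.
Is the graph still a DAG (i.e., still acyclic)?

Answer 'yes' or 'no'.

Answer: no

Derivation:
Given toposort: [3, 4, 5, 0, 1, 2]
Position of 2: index 5; position of 3: index 0
New edge 2->3: backward (u after v in old order)
Backward edge: old toposort is now invalid. Check if this creates a cycle.
Does 3 already reach 2? Reachable from 3: [2, 3, 4]. YES -> cycle!
Still a DAG? no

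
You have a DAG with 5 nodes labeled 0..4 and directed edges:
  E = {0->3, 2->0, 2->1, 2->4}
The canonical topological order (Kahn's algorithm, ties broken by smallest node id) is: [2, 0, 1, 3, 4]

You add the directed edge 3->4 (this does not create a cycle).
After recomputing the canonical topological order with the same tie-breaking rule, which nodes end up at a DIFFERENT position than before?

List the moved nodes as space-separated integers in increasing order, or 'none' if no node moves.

Answer: none

Derivation:
Old toposort: [2, 0, 1, 3, 4]
Added edge 3->4
Recompute Kahn (smallest-id tiebreak):
  initial in-degrees: [1, 1, 0, 1, 2]
  ready (indeg=0): [2]
  pop 2: indeg[0]->0; indeg[1]->0; indeg[4]->1 | ready=[0, 1] | order so far=[2]
  pop 0: indeg[3]->0 | ready=[1, 3] | order so far=[2, 0]
  pop 1: no out-edges | ready=[3] | order so far=[2, 0, 1]
  pop 3: indeg[4]->0 | ready=[4] | order so far=[2, 0, 1, 3]
  pop 4: no out-edges | ready=[] | order so far=[2, 0, 1, 3, 4]
New canonical toposort: [2, 0, 1, 3, 4]
Compare positions:
  Node 0: index 1 -> 1 (same)
  Node 1: index 2 -> 2 (same)
  Node 2: index 0 -> 0 (same)
  Node 3: index 3 -> 3 (same)
  Node 4: index 4 -> 4 (same)
Nodes that changed position: none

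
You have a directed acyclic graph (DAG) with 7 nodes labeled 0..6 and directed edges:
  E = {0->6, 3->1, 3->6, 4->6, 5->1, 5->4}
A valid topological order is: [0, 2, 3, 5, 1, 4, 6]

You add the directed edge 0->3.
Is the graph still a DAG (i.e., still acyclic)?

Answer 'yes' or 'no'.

Given toposort: [0, 2, 3, 5, 1, 4, 6]
Position of 0: index 0; position of 3: index 2
New edge 0->3: forward
Forward edge: respects the existing order. Still a DAG, same toposort still valid.
Still a DAG? yes

Answer: yes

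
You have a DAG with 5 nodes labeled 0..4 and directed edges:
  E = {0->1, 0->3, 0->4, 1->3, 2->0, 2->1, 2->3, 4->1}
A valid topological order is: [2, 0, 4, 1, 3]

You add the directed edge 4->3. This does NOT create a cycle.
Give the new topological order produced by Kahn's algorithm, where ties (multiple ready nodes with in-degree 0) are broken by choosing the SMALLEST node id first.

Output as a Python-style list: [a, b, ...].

Answer: [2, 0, 4, 1, 3]

Derivation:
Old toposort: [2, 0, 4, 1, 3]
Added edge: 4->3
Position of 4 (2) < position of 3 (4). Old order still valid.
Run Kahn's algorithm (break ties by smallest node id):
  initial in-degrees: [1, 3, 0, 4, 1]
  ready (indeg=0): [2]
  pop 2: indeg[0]->0; indeg[1]->2; indeg[3]->3 | ready=[0] | order so far=[2]
  pop 0: indeg[1]->1; indeg[3]->2; indeg[4]->0 | ready=[4] | order so far=[2, 0]
  pop 4: indeg[1]->0; indeg[3]->1 | ready=[1] | order so far=[2, 0, 4]
  pop 1: indeg[3]->0 | ready=[3] | order so far=[2, 0, 4, 1]
  pop 3: no out-edges | ready=[] | order so far=[2, 0, 4, 1, 3]
  Result: [2, 0, 4, 1, 3]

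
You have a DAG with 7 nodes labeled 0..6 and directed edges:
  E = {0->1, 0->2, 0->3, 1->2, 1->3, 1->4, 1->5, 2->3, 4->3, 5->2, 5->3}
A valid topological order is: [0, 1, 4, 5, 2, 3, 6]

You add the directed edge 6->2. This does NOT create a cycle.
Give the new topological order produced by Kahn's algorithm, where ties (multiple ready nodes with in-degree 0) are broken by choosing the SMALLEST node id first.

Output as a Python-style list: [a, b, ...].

Old toposort: [0, 1, 4, 5, 2, 3, 6]
Added edge: 6->2
Position of 6 (6) > position of 2 (4). Must reorder: 6 must now come before 2.
Run Kahn's algorithm (break ties by smallest node id):
  initial in-degrees: [0, 1, 4, 5, 1, 1, 0]
  ready (indeg=0): [0, 6]
  pop 0: indeg[1]->0; indeg[2]->3; indeg[3]->4 | ready=[1, 6] | order so far=[0]
  pop 1: indeg[2]->2; indeg[3]->3; indeg[4]->0; indeg[5]->0 | ready=[4, 5, 6] | order so far=[0, 1]
  pop 4: indeg[3]->2 | ready=[5, 6] | order so far=[0, 1, 4]
  pop 5: indeg[2]->1; indeg[3]->1 | ready=[6] | order so far=[0, 1, 4, 5]
  pop 6: indeg[2]->0 | ready=[2] | order so far=[0, 1, 4, 5, 6]
  pop 2: indeg[3]->0 | ready=[3] | order so far=[0, 1, 4, 5, 6, 2]
  pop 3: no out-edges | ready=[] | order so far=[0, 1, 4, 5, 6, 2, 3]
  Result: [0, 1, 4, 5, 6, 2, 3]

Answer: [0, 1, 4, 5, 6, 2, 3]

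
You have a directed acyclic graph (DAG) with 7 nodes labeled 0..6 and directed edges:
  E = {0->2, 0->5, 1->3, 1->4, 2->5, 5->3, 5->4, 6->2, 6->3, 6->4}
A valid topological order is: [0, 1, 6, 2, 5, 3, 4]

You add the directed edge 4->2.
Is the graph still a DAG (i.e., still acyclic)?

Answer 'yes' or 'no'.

Given toposort: [0, 1, 6, 2, 5, 3, 4]
Position of 4: index 6; position of 2: index 3
New edge 4->2: backward (u after v in old order)
Backward edge: old toposort is now invalid. Check if this creates a cycle.
Does 2 already reach 4? Reachable from 2: [2, 3, 4, 5]. YES -> cycle!
Still a DAG? no

Answer: no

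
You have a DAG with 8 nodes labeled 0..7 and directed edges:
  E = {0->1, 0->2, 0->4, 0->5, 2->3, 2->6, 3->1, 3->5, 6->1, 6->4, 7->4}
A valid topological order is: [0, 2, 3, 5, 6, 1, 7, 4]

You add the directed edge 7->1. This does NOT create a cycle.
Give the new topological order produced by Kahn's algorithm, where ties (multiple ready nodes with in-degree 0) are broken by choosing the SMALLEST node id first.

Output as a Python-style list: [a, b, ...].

Old toposort: [0, 2, 3, 5, 6, 1, 7, 4]
Added edge: 7->1
Position of 7 (6) > position of 1 (5). Must reorder: 7 must now come before 1.
Run Kahn's algorithm (break ties by smallest node id):
  initial in-degrees: [0, 4, 1, 1, 3, 2, 1, 0]
  ready (indeg=0): [0, 7]
  pop 0: indeg[1]->3; indeg[2]->0; indeg[4]->2; indeg[5]->1 | ready=[2, 7] | order so far=[0]
  pop 2: indeg[3]->0; indeg[6]->0 | ready=[3, 6, 7] | order so far=[0, 2]
  pop 3: indeg[1]->2; indeg[5]->0 | ready=[5, 6, 7] | order so far=[0, 2, 3]
  pop 5: no out-edges | ready=[6, 7] | order so far=[0, 2, 3, 5]
  pop 6: indeg[1]->1; indeg[4]->1 | ready=[7] | order so far=[0, 2, 3, 5, 6]
  pop 7: indeg[1]->0; indeg[4]->0 | ready=[1, 4] | order so far=[0, 2, 3, 5, 6, 7]
  pop 1: no out-edges | ready=[4] | order so far=[0, 2, 3, 5, 6, 7, 1]
  pop 4: no out-edges | ready=[] | order so far=[0, 2, 3, 5, 6, 7, 1, 4]
  Result: [0, 2, 3, 5, 6, 7, 1, 4]

Answer: [0, 2, 3, 5, 6, 7, 1, 4]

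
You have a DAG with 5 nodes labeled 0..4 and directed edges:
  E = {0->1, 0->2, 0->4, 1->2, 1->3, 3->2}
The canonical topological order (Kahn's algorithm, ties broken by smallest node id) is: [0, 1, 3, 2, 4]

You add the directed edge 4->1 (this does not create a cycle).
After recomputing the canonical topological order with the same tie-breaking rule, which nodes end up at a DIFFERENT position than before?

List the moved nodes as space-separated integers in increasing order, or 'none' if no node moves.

Old toposort: [0, 1, 3, 2, 4]
Added edge 4->1
Recompute Kahn (smallest-id tiebreak):
  initial in-degrees: [0, 2, 3, 1, 1]
  ready (indeg=0): [0]
  pop 0: indeg[1]->1; indeg[2]->2; indeg[4]->0 | ready=[4] | order so far=[0]
  pop 4: indeg[1]->0 | ready=[1] | order so far=[0, 4]
  pop 1: indeg[2]->1; indeg[3]->0 | ready=[3] | order so far=[0, 4, 1]
  pop 3: indeg[2]->0 | ready=[2] | order so far=[0, 4, 1, 3]
  pop 2: no out-edges | ready=[] | order so far=[0, 4, 1, 3, 2]
New canonical toposort: [0, 4, 1, 3, 2]
Compare positions:
  Node 0: index 0 -> 0 (same)
  Node 1: index 1 -> 2 (moved)
  Node 2: index 3 -> 4 (moved)
  Node 3: index 2 -> 3 (moved)
  Node 4: index 4 -> 1 (moved)
Nodes that changed position: 1 2 3 4

Answer: 1 2 3 4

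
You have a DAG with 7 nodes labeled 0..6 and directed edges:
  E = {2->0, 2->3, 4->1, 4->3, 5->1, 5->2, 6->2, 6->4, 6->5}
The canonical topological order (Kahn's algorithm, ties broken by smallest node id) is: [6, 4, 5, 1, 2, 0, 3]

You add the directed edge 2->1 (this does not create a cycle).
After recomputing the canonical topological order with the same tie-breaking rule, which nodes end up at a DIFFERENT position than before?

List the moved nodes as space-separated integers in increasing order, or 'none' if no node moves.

Answer: 0 1 2

Derivation:
Old toposort: [6, 4, 5, 1, 2, 0, 3]
Added edge 2->1
Recompute Kahn (smallest-id tiebreak):
  initial in-degrees: [1, 3, 2, 2, 1, 1, 0]
  ready (indeg=0): [6]
  pop 6: indeg[2]->1; indeg[4]->0; indeg[5]->0 | ready=[4, 5] | order so far=[6]
  pop 4: indeg[1]->2; indeg[3]->1 | ready=[5] | order so far=[6, 4]
  pop 5: indeg[1]->1; indeg[2]->0 | ready=[2] | order so far=[6, 4, 5]
  pop 2: indeg[0]->0; indeg[1]->0; indeg[3]->0 | ready=[0, 1, 3] | order so far=[6, 4, 5, 2]
  pop 0: no out-edges | ready=[1, 3] | order so far=[6, 4, 5, 2, 0]
  pop 1: no out-edges | ready=[3] | order so far=[6, 4, 5, 2, 0, 1]
  pop 3: no out-edges | ready=[] | order so far=[6, 4, 5, 2, 0, 1, 3]
New canonical toposort: [6, 4, 5, 2, 0, 1, 3]
Compare positions:
  Node 0: index 5 -> 4 (moved)
  Node 1: index 3 -> 5 (moved)
  Node 2: index 4 -> 3 (moved)
  Node 3: index 6 -> 6 (same)
  Node 4: index 1 -> 1 (same)
  Node 5: index 2 -> 2 (same)
  Node 6: index 0 -> 0 (same)
Nodes that changed position: 0 1 2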